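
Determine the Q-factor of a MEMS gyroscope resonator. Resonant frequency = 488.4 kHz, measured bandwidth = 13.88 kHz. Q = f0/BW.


Step 1: Q = f0 / bandwidth
Step 2: Q = 488.4 / 13.88
Q = 35.2


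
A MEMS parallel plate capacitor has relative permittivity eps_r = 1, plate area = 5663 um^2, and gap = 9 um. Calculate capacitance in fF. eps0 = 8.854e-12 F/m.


Step 1: Convert area to m^2: A = 5663e-12 m^2
Step 2: Convert gap to m: d = 9e-6 m
Step 3: C = eps0 * eps_r * A / d
C = 8.854e-12 * 1 * 5663e-12 / 9e-6
Step 4: Convert to fF (multiply by 1e15).
C = 5.57 fF


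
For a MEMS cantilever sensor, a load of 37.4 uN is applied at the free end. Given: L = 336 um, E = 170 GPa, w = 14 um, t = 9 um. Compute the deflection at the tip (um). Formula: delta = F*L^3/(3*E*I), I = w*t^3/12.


Step 1: Calculate the second moment of area.
I = w * t^3 / 12 = 14 * 9^3 / 12 = 850.5 um^4
Step 2: Convert E to consistent units (1 GPa = 1000 uN/um^2).
E = 170 GPa = 170000 uN/um^2
Step 3: Calculate tip deflection.
delta = F * L^3 / (3 * E * I)
delta = 37.4 * 336^3 / (3 * 170000 * 850.5)
delta = 3.2707 um


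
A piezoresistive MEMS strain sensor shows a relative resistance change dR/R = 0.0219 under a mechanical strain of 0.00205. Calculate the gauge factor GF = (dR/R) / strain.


Step 1: Identify values.
dR/R = 0.0219, strain = 0.00205
Step 2: GF = (dR/R) / strain = 0.0219 / 0.00205
GF = 10.7


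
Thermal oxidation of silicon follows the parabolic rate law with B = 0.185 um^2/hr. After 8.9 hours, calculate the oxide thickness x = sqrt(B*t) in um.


Step 1: Compute B*t = 0.185 * 8.9 = 1.6465
Step 2: x = sqrt(1.6465)
x = 1.283 um


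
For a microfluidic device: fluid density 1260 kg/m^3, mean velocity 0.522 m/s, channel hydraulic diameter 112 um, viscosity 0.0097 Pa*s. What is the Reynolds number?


Step 1: Convert Dh to meters: Dh = 112e-6 m
Step 2: Re = rho * v * Dh / mu
Re = 1260 * 0.522 * 112e-6 / 0.0097
Re = 7.594


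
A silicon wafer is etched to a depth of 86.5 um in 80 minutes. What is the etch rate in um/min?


Step 1: Etch rate = depth / time
Step 2: rate = 86.5 / 80
rate = 1.081 um/min


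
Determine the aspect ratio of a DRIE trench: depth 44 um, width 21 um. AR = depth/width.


Step 1: AR = depth / width
Step 2: AR = 44 / 21
AR = 2.1


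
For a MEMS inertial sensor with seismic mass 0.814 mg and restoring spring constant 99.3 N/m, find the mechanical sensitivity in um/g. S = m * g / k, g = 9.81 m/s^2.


Step 1: Convert mass: m = 0.814 mg = 8.14e-07 kg
Step 2: S = m * g / k = 8.14e-07 * 9.81 / 99.3
Step 3: S = 8.04e-08 m/g
Step 4: Convert to um/g: S = 0.08 um/g


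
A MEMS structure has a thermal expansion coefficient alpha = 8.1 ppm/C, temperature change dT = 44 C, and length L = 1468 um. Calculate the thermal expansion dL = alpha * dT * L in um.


Step 1: Convert CTE: alpha = 8.1 ppm/C = 8.1e-6 /C
Step 2: dL = 8.1e-6 * 44 * 1468
dL = 0.5232 um


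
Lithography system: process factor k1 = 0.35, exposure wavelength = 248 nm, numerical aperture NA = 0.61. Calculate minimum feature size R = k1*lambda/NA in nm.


Step 1: Identify values: k1 = 0.35, lambda = 248 nm, NA = 0.61
Step 2: R = k1 * lambda / NA
R = 0.35 * 248 / 0.61
R = 142.3 nm


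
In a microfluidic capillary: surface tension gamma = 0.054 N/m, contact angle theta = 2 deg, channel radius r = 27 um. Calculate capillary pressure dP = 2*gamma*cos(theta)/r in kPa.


Step 1: cos(2 deg) = 0.9994
Step 2: Convert r to m: r = 27e-6 m
Step 3: dP = 2 * 0.054 * 0.9994 / 27e-6 = 3997.6 Pa
Step 4: Convert Pa to kPa (divide by 1000).
dP = 4.0 kPa


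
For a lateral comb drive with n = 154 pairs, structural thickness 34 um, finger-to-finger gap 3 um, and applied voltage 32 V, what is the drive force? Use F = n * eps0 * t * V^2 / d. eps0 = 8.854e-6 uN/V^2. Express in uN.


Step 1: Parameters: n=154, eps0=8.854e-6 uN/V^2, t=34 um, V=32 V, d=3 um
Step 2: V^2 = 1024
Step 3: F = 154 * 8.854e-6 * 34 * 1024 / 3
F = 15.824 uN


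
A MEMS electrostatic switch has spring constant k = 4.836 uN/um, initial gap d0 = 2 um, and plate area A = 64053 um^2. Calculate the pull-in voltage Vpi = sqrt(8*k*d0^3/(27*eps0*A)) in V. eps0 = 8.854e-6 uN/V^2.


Step 1: Compute numerator: 8 * k * d0^3 = 8 * 4.836 * 2^3 = 309.504
Step 2: Compute denominator: 27 * eps0 * A = 27 * 8.854e-6 * 64053 = 15.312382
Step 3: Vpi = sqrt(309.504 / 15.312382)
Vpi = 4.5 V


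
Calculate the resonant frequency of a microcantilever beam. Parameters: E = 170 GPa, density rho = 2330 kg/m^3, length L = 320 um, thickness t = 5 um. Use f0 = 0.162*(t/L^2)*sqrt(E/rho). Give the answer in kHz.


Step 1: Convert units to SI.
t_SI = 5e-6 m, L_SI = 320e-6 m
Step 2: Calculate sqrt(E/rho).
sqrt(170e9 / 2330) = 8541.74 m/s
Step 3: Compute f0.
f0 = 0.162 * 5e-6 / (320e-6)^2 * 8541.74 = 67566.5 Hz = 67.57 kHz


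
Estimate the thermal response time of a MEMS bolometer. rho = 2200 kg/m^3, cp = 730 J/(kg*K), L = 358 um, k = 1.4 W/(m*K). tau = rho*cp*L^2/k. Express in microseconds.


Step 1: Convert L to m: L = 358e-6 m
Step 2: L^2 = (358e-6)^2 = 1.28164e-07 m^2
Step 3: tau = 2200 * 730 * 1.28164e-07 / 1.4 = 1.4702241714e-01 s
Step 4: Convert to microseconds (multiply by 1e6).
tau = 147022.417 us


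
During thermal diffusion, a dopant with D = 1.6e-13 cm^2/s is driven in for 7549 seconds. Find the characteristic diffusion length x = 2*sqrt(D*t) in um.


Step 1: Compute D*t = 1.6e-13 * 7549 = 1.20784e-09 cm^2
Step 2: sqrt(D*t) = 3.4754e-05 cm
Step 3: x = 2 * 3.4754e-05 cm = 6.9508e-05 cm
Step 4: Convert to um (1 cm = 1e4 um): x = 0.695 um


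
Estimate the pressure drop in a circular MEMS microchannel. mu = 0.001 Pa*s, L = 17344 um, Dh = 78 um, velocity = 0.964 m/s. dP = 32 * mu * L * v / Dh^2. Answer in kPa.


Step 1: Convert to SI: L = 17344e-6 m, Dh = 78e-6 m
Step 2: dP = 32 * 0.001 * 17344e-6 * 0.964 / (78e-6)^2
Step 3: dP = 87940.12 Pa
Step 4: Convert to kPa: dP = 87.94 kPa


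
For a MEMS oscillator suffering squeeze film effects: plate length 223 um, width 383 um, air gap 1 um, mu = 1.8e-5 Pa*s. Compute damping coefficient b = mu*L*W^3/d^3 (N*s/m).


Step 1: Convert to SI.
L = 223e-6 m, W = 383e-6 m, d = 1e-6 m
Step 2: W^3 = (383e-6)^3 = 5.62e-11 m^3
Step 3: d^3 = (1e-6)^3 = 1.00e-18 m^3
Step 4: b = 1.8e-5 * 223e-6 * 5.62e-11 / 1.00e-18
b = 2.26e-01 N*s/m


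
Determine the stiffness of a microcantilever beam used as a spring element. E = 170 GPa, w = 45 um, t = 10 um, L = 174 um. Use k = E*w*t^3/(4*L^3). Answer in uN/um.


Step 1: Convert E to consistent units (1 GPa = 1000 uN/um^2).
E = 170 GPa = 170000 uN/um^2
Step 2: Compute t^3 = 10^3 = 1000
Step 3: Compute L^3 = 174^3 = 5268024
Step 4: k = 170000 * 45 * 1000 / (4 * 5268024)
k = 363.0393 uN/um


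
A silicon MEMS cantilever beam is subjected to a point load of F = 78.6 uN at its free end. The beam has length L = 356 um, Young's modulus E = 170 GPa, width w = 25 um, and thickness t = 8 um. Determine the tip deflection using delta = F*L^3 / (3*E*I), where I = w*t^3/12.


Step 1: Calculate the second moment of area.
I = w * t^3 / 12 = 25 * 8^3 / 12 = 1066.6667 um^4
Step 2: Convert E to consistent units (1 GPa = 1000 uN/um^2).
E = 170 GPa = 170000 uN/um^2
Step 3: Calculate tip deflection.
delta = F * L^3 / (3 * E * I)
delta = 78.6 * 356^3 / (3 * 170000 * 1066.6667)
delta = 6.5189 um


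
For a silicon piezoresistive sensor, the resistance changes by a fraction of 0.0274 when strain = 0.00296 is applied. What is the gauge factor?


Step 1: Identify values.
dR/R = 0.0274, strain = 0.00296
Step 2: GF = (dR/R) / strain = 0.0274 / 0.00296
GF = 9.3


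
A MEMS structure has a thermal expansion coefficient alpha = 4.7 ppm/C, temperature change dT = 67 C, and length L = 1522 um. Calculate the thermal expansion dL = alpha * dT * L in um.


Step 1: Convert CTE: alpha = 4.7 ppm/C = 4.7e-6 /C
Step 2: dL = 4.7e-6 * 67 * 1522
dL = 0.4793 um


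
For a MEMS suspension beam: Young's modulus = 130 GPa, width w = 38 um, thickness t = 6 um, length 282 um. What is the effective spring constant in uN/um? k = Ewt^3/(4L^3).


Step 1: Convert E to consistent units (1 GPa = 1000 uN/um^2).
E = 130 GPa = 130000 uN/um^2
Step 2: Compute t^3 = 6^3 = 216
Step 3: Compute L^3 = 282^3 = 22425768
Step 4: k = 130000 * 38 * 216 / (4 * 22425768)
k = 11.8952 uN/um


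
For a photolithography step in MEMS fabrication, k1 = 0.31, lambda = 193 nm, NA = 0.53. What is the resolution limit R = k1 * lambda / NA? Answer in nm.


Step 1: Identify values: k1 = 0.31, lambda = 193 nm, NA = 0.53
Step 2: R = k1 * lambda / NA
R = 0.31 * 193 / 0.53
R = 112.9 nm


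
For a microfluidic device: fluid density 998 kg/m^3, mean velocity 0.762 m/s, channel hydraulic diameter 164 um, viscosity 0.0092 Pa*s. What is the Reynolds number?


Step 1: Convert Dh to meters: Dh = 164e-6 m
Step 2: Re = rho * v * Dh / mu
Re = 998 * 0.762 * 164e-6 / 0.0092
Re = 13.556


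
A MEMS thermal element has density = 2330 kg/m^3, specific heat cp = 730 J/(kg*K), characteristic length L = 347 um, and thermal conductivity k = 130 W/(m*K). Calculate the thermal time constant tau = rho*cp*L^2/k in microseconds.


Step 1: Convert L to m: L = 347e-6 m
Step 2: L^2 = (347e-6)^2 = 1.20409e-07 m^2
Step 3: tau = 2330 * 730 * 1.20409e-07 / 130 = 1.57541283e-03 s
Step 4: Convert to microseconds (multiply by 1e6).
tau = 1575.413 us


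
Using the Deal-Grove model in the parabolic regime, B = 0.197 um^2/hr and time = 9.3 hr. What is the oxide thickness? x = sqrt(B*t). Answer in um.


Step 1: Compute B*t = 0.197 * 9.3 = 1.8321
Step 2: x = sqrt(1.8321)
x = 1.354 um


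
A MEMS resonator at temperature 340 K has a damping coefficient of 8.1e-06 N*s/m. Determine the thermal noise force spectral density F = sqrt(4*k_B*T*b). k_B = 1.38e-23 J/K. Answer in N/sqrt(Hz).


Step 1: Compute 4 * k_B * T * b
= 4 * 1.38e-23 * 340 * 8.1e-06
= 1.5202e-25 N^2/Hz
Step 2: F_noise = sqrt(1.5202e-25)
F_noise = 3.90e-13 N/sqrt(Hz)


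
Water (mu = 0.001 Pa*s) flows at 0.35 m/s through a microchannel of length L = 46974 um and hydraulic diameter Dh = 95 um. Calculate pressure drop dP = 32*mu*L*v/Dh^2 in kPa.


Step 1: Convert to SI: L = 46974e-6 m, Dh = 95e-6 m
Step 2: dP = 32 * 0.001 * 46974e-6 * 0.35 / (95e-6)^2
Step 3: dP = 58294.60 Pa
Step 4: Convert to kPa: dP = 58.29 kPa


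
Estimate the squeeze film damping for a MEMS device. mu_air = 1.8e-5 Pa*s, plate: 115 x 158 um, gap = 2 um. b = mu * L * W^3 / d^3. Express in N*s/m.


Step 1: Convert to SI.
L = 115e-6 m, W = 158e-6 m, d = 2e-6 m
Step 2: W^3 = (158e-6)^3 = 3.94e-12 m^3
Step 3: d^3 = (2e-6)^3 = 8.00e-18 m^3
Step 4: b = 1.8e-5 * 115e-6 * 3.94e-12 / 8.00e-18
b = 1.02e-03 N*s/m


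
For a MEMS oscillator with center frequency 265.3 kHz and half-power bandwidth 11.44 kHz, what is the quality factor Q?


Step 1: Q = f0 / bandwidth
Step 2: Q = 265.3 / 11.44
Q = 23.2


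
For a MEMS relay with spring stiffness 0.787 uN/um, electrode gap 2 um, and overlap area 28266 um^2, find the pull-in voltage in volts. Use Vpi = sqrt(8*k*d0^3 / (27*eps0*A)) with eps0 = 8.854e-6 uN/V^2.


Step 1: Compute numerator: 8 * k * d0^3 = 8 * 0.787 * 2^3 = 50.368
Step 2: Compute denominator: 27 * eps0 * A = 27 * 8.854e-6 * 28266 = 6.757213
Step 3: Vpi = sqrt(50.368 / 6.757213)
Vpi = 2.73 V


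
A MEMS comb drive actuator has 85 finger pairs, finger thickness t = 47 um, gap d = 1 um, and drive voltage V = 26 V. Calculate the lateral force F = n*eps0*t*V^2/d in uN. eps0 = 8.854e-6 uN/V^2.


Step 1: Parameters: n=85, eps0=8.854e-6 uN/V^2, t=47 um, V=26 V, d=1 um
Step 2: V^2 = 676
Step 3: F = 85 * 8.854e-6 * 47 * 676 / 1
F = 23.911 uN


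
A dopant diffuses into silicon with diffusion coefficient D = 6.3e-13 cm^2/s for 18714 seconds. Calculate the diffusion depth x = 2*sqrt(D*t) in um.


Step 1: Compute D*t = 6.3e-13 * 18714 = 1.178982e-08 cm^2
Step 2: sqrt(D*t) = 1.08581e-04 cm
Step 3: x = 2 * 1.08581e-04 cm = 2.17162e-04 cm
Step 4: Convert to um (1 cm = 1e4 um): x = 2.172 um


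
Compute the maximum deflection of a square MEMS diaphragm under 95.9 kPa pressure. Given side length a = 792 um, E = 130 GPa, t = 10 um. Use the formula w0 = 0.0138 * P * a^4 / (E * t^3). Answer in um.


Step 1: Convert pressure to compatible units (E is in GPa, so P in GPa).
P = 95.9 kPa = 95.9e-6 GPa
Step 2: Compute numerator: 0.0138 * P * a^4.
a^4 = 792^4 = 393460125696
numerator = 0.0138 * 95.9e-6 * 393460125696 = 5.20713e+05
Step 3: Compute denominator: E * t^3 = 130 * 10^3 = 130000
Step 4: w0 = numerator / denominator = 5.20713e+05 / 130000 = 4.0055 um


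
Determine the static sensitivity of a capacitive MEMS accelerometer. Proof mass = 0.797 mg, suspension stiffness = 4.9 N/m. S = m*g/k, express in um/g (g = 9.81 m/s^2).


Step 1: Convert mass: m = 0.797 mg = 7.97e-07 kg
Step 2: S = m * g / k = 7.97e-07 * 9.81 / 4.9
Step 3: S = 1.60e-06 m/g
Step 4: Convert to um/g: S = 1.596 um/g


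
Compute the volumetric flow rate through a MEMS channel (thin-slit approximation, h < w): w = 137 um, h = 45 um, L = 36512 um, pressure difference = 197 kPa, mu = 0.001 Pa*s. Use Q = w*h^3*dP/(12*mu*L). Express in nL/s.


Step 1: Convert all dimensions to SI (meters).
w = 137e-6 m, h = 45e-6 m, L = 36512e-6 m, dP = 197e3 Pa
Step 2: Q = w * h^3 * dP / (12 * mu * L)
Q = 137e-6 * (45e-6)^3 * 197e3 / (12 * 0.001 * 36512e-6) = 5.61316057e-09 m^3/s
Step 3: Convert Q from m^3/s to nL/s (1 m^3 = 1e12 nL, so multiply by 1e12).
Q = 5613.161 nL/s


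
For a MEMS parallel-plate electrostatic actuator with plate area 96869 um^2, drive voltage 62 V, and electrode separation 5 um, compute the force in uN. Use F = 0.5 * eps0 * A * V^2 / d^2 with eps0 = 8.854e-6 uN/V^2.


Step 1: Identify parameters.
eps0 = 8.854e-6 uN/V^2, A = 96869 um^2, V = 62 V, d = 5 um
Step 2: Compute V^2 = 62^2 = 3844
Step 3: Compute d^2 = 5^2 = 25
Step 4: F = 0.5 * 8.854e-6 * 96869 * 3844 / 25
F = 65.938 uN


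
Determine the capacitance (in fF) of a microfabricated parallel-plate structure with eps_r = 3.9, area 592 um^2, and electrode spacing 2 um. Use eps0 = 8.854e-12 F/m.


Step 1: Convert area to m^2: A = 592e-12 m^2
Step 2: Convert gap to m: d = 2e-6 m
Step 3: C = eps0 * eps_r * A / d
C = 8.854e-12 * 3.9 * 592e-12 / 2e-6
Step 4: Convert to fF (multiply by 1e15).
C = 10.22 fF


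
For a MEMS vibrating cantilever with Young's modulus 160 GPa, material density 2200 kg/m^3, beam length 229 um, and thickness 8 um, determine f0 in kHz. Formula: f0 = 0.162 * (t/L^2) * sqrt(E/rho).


Step 1: Convert units to SI.
t_SI = 8e-6 m, L_SI = 229e-6 m
Step 2: Calculate sqrt(E/rho).
sqrt(160e9 / 2200) = 8528.03 m/s
Step 3: Compute f0.
f0 = 0.162 * 8e-6 / (229e-6)^2 * 8528.03 = 210757.4 Hz = 210.76 kHz


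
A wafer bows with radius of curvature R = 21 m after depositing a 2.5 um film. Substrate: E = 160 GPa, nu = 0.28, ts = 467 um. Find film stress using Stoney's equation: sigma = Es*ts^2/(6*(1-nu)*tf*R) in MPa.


Step 1: Compute numerator: Es * ts^2 = 160 * 467^2 = 34894240 (GPa*um^2)
Step 2: Compute denominator (R in um): 6*(1-nu)*tf*R = 6*0.72*2.5*21e6 = 226800000.0 (um^2)
Step 3: sigma (GPa) = 34894240 / 226800000.0 = 1.53855e-01 GPa
Step 4: Convert to MPa (x1000): sigma = 153.9 MPa


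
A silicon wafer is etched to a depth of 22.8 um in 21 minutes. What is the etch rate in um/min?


Step 1: Etch rate = depth / time
Step 2: rate = 22.8 / 21
rate = 1.086 um/min


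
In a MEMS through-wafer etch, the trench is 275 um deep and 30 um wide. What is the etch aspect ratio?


Step 1: AR = depth / width
Step 2: AR = 275 / 30
AR = 9.2


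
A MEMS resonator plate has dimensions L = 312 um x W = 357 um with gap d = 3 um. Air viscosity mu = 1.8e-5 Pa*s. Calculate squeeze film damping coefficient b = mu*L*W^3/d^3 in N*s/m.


Step 1: Convert to SI.
L = 312e-6 m, W = 357e-6 m, d = 3e-6 m
Step 2: W^3 = (357e-6)^3 = 4.55e-11 m^3
Step 3: d^3 = (3e-6)^3 = 2.70e-17 m^3
Step 4: b = 1.8e-5 * 312e-6 * 4.55e-11 / 2.70e-17
b = 9.46e-03 N*s/m


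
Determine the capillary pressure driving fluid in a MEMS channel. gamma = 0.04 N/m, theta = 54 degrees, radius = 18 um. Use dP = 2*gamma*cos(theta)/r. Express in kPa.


Step 1: cos(54 deg) = 0.5878
Step 2: Convert r to m: r = 18e-6 m
Step 3: dP = 2 * 0.04 * 0.5878 / 18e-6 = 2612.4 Pa
Step 4: Convert Pa to kPa (divide by 1000).
dP = 2.61 kPa


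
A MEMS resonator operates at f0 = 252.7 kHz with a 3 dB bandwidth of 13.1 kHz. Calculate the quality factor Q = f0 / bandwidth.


Step 1: Q = f0 / bandwidth
Step 2: Q = 252.7 / 13.1
Q = 19.3


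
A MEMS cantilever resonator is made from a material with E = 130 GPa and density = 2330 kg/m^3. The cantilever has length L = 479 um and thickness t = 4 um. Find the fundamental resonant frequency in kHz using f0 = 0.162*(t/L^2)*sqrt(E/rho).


Step 1: Convert units to SI.
t_SI = 4e-6 m, L_SI = 479e-6 m
Step 2: Calculate sqrt(E/rho).
sqrt(130e9 / 2330) = 7469.54 m/s
Step 3: Compute f0.
f0 = 0.162 * 4e-6 / (479e-6)^2 * 7469.54 = 21095.9 Hz = 21.1 kHz


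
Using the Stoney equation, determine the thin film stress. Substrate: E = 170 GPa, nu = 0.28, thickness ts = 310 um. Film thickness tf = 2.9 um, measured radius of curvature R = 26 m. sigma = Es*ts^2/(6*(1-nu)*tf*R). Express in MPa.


Step 1: Compute numerator: Es * ts^2 = 170 * 310^2 = 16337000 (GPa*um^2)
Step 2: Compute denominator (R in um): 6*(1-nu)*tf*R = 6*0.72*2.9*26e6 = 325728000.0 (um^2)
Step 3: sigma (GPa) = 16337000 / 325728000.0 = 5.0155e-02 GPa
Step 4: Convert to MPa (x1000): sigma = 50.2 MPa


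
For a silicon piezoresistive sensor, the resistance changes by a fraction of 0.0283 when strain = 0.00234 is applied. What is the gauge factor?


Step 1: Identify values.
dR/R = 0.0283, strain = 0.00234
Step 2: GF = (dR/R) / strain = 0.0283 / 0.00234
GF = 12.1


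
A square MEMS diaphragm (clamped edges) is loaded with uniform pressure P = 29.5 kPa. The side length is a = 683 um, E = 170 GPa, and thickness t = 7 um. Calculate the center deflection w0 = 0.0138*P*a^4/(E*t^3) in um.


Step 1: Convert pressure to compatible units (E is in GPa, so P in GPa).
P = 29.5 kPa = 29.5e-6 GPa
Step 2: Compute numerator: 0.0138 * P * a^4.
a^4 = 683^4 = 217611987121
numerator = 0.0138 * 29.5e-6 * 217611987121 = 8.858984e+04
Step 3: Compute denominator: E * t^3 = 170 * 7^3 = 58310
Step 4: w0 = numerator / denominator = 8.858984e+04 / 58310 = 1.5193 um


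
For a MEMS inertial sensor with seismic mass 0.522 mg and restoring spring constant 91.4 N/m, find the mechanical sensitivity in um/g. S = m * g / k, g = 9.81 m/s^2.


Step 1: Convert mass: m = 0.522 mg = 5.22e-07 kg
Step 2: S = m * g / k = 5.22e-07 * 9.81 / 91.4
Step 3: S = 5.60e-08 m/g
Step 4: Convert to um/g: S = 0.056 um/g


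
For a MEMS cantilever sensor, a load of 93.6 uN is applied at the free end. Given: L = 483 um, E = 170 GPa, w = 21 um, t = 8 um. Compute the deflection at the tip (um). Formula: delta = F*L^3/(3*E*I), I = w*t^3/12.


Step 1: Calculate the second moment of area.
I = w * t^3 / 12 = 21 * 8^3 / 12 = 896.0 um^4
Step 2: Convert E to consistent units (1 GPa = 1000 uN/um^2).
E = 170 GPa = 170000 uN/um^2
Step 3: Calculate tip deflection.
delta = F * L^3 / (3 * E * I)
delta = 93.6 * 483^3 / (3 * 170000 * 896.0)
delta = 23.0802 um


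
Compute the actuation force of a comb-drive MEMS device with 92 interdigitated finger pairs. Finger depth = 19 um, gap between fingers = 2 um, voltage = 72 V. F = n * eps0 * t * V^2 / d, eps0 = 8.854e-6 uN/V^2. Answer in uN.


Step 1: Parameters: n=92, eps0=8.854e-6 uN/V^2, t=19 um, V=72 V, d=2 um
Step 2: V^2 = 5184
Step 3: F = 92 * 8.854e-6 * 19 * 5184 / 2
F = 40.116 uN


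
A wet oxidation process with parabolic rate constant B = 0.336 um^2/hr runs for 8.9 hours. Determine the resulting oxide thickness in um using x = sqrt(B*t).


Step 1: Compute B*t = 0.336 * 8.9 = 2.9904
Step 2: x = sqrt(2.9904)
x = 1.729 um


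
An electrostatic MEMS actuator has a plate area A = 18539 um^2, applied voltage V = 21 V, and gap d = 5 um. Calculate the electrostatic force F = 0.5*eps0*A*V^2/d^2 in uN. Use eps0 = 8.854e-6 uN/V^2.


Step 1: Identify parameters.
eps0 = 8.854e-6 uN/V^2, A = 18539 um^2, V = 21 V, d = 5 um
Step 2: Compute V^2 = 21^2 = 441
Step 3: Compute d^2 = 5^2 = 25
Step 4: F = 0.5 * 8.854e-6 * 18539 * 441 / 25
F = 1.448 uN


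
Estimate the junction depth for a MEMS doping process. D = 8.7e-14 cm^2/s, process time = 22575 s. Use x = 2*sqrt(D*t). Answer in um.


Step 1: Compute D*t = 8.7e-14 * 22575 = 1.964025e-09 cm^2
Step 2: sqrt(D*t) = 4.4317e-05 cm
Step 3: x = 2 * 4.4317e-05 cm = 8.8634e-05 cm
Step 4: Convert to um (1 cm = 1e4 um): x = 0.886 um


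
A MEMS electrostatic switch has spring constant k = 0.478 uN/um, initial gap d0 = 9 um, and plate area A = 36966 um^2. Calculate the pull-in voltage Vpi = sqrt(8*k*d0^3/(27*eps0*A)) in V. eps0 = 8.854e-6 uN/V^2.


Step 1: Compute numerator: 8 * k * d0^3 = 8 * 0.478 * 9^3 = 2787.696
Step 2: Compute denominator: 27 * eps0 * A = 27 * 8.854e-6 * 36966 = 8.837018
Step 3: Vpi = sqrt(2787.696 / 8.837018)
Vpi = 17.76 V


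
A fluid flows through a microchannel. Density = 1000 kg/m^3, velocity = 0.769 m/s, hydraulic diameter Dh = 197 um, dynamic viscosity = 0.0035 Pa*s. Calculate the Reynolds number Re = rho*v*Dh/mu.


Step 1: Convert Dh to meters: Dh = 197e-6 m
Step 2: Re = rho * v * Dh / mu
Re = 1000 * 0.769 * 197e-6 / 0.0035
Re = 43.284


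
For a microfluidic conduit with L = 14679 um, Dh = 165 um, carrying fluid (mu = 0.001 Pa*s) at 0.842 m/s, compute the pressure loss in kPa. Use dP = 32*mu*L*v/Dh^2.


Step 1: Convert to SI: L = 14679e-6 m, Dh = 165e-6 m
Step 2: dP = 32 * 0.001 * 14679e-6 * 0.842 / (165e-6)^2
Step 3: dP = 14527.49 Pa
Step 4: Convert to kPa: dP = 14.53 kPa


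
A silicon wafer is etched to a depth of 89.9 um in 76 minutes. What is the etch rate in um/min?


Step 1: Etch rate = depth / time
Step 2: rate = 89.9 / 76
rate = 1.183 um/min


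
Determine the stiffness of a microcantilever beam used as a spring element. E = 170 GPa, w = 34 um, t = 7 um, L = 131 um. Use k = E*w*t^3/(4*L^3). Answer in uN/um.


Step 1: Convert E to consistent units (1 GPa = 1000 uN/um^2).
E = 170 GPa = 170000 uN/um^2
Step 2: Compute t^3 = 7^3 = 343
Step 3: Compute L^3 = 131^3 = 2248091
Step 4: k = 170000 * 34 * 343 / (4 * 2248091)
k = 220.4693 uN/um


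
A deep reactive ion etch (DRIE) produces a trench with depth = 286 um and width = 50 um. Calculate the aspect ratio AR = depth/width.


Step 1: AR = depth / width
Step 2: AR = 286 / 50
AR = 5.7


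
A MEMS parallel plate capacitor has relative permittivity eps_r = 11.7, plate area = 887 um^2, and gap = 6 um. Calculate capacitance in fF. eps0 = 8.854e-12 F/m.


Step 1: Convert area to m^2: A = 887e-12 m^2
Step 2: Convert gap to m: d = 6e-6 m
Step 3: C = eps0 * eps_r * A / d
C = 8.854e-12 * 11.7 * 887e-12 / 6e-6
Step 4: Convert to fF (multiply by 1e15).
C = 15.31 fF


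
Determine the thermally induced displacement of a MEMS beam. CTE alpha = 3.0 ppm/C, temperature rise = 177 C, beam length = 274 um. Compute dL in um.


Step 1: Convert CTE: alpha = 3.0 ppm/C = 3.0e-6 /C
Step 2: dL = 3.0e-6 * 177 * 274
dL = 0.1455 um


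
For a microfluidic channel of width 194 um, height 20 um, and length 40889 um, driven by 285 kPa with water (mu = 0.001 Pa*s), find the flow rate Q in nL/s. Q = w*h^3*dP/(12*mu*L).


Step 1: Convert all dimensions to SI (meters).
w = 194e-6 m, h = 20e-6 m, L = 40889e-6 m, dP = 285e3 Pa
Step 2: Q = w * h^3 * dP / (12 * mu * L)
Q = 194e-6 * (20e-6)^3 * 285e3 / (12 * 0.001 * 40889e-6) = 9.0146494e-10 m^3/s
Step 3: Convert Q from m^3/s to nL/s (1 m^3 = 1e12 nL, so multiply by 1e12).
Q = 901.465 nL/s


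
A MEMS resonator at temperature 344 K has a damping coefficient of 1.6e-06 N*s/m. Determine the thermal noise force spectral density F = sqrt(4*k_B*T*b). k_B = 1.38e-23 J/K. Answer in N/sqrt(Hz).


Step 1: Compute 4 * k_B * T * b
= 4 * 1.38e-23 * 344 * 1.6e-06
= 3.0382e-26 N^2/Hz
Step 2: F_noise = sqrt(3.0382e-26)
F_noise = 1.74e-13 N/sqrt(Hz)


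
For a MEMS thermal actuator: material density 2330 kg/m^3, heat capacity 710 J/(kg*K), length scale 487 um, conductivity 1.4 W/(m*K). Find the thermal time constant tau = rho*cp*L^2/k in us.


Step 1: Convert L to m: L = 487e-6 m
Step 2: L^2 = (487e-6)^2 = 2.37169e-07 m^2
Step 3: tau = 2330 * 710 * 2.37169e-07 / 1.4 = 2.8024905479e-01 s
Step 4: Convert to microseconds (multiply by 1e6).
tau = 280249.055 us


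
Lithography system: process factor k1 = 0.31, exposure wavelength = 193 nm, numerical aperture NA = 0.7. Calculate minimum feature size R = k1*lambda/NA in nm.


Step 1: Identify values: k1 = 0.31, lambda = 193 nm, NA = 0.7
Step 2: R = k1 * lambda / NA
R = 0.31 * 193 / 0.7
R = 85.5 nm


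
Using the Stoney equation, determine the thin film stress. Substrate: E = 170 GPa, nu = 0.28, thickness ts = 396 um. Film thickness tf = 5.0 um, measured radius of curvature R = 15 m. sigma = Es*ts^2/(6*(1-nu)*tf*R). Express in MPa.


Step 1: Compute numerator: Es * ts^2 = 170 * 396^2 = 26658720 (GPa*um^2)
Step 2: Compute denominator (R in um): 6*(1-nu)*tf*R = 6*0.72*5.0*15e6 = 324000000.0 (um^2)
Step 3: sigma (GPa) = 26658720 / 324000000.0 = 8.228e-02 GPa
Step 4: Convert to MPa (x1000): sigma = 82.3 MPa


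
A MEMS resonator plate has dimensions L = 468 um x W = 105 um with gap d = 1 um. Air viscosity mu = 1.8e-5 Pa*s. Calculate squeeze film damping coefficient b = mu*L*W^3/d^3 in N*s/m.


Step 1: Convert to SI.
L = 468e-6 m, W = 105e-6 m, d = 1e-6 m
Step 2: W^3 = (105e-6)^3 = 1.16e-12 m^3
Step 3: d^3 = (1e-6)^3 = 1.00e-18 m^3
Step 4: b = 1.8e-5 * 468e-6 * 1.16e-12 / 1.00e-18
b = 9.75e-03 N*s/m


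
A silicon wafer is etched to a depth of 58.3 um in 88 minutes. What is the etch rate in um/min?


Step 1: Etch rate = depth / time
Step 2: rate = 58.3 / 88
rate = 0.663 um/min


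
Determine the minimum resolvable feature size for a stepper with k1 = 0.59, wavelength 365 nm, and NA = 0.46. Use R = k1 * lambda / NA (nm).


Step 1: Identify values: k1 = 0.59, lambda = 365 nm, NA = 0.46
Step 2: R = k1 * lambda / NA
R = 0.59 * 365 / 0.46
R = 468.2 nm


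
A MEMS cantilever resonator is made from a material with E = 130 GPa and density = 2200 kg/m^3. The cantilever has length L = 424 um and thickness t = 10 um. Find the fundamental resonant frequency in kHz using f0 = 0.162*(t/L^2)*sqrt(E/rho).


Step 1: Convert units to SI.
t_SI = 10e-6 m, L_SI = 424e-6 m
Step 2: Calculate sqrt(E/rho).
sqrt(130e9 / 2200) = 7687.06 m/s
Step 3: Compute f0.
f0 = 0.162 * 10e-6 / (424e-6)^2 * 7687.06 = 69269.7 Hz = 69.27 kHz


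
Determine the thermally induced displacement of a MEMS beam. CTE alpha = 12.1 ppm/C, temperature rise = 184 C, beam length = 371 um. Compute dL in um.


Step 1: Convert CTE: alpha = 12.1 ppm/C = 12.1e-6 /C
Step 2: dL = 12.1e-6 * 184 * 371
dL = 0.826 um


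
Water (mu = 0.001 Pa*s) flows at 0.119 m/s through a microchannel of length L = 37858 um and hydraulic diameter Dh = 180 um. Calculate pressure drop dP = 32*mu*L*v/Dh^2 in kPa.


Step 1: Convert to SI: L = 37858e-6 m, Dh = 180e-6 m
Step 2: dP = 32 * 0.001 * 37858e-6 * 0.119 / (180e-6)^2
Step 3: dP = 4449.48 Pa
Step 4: Convert to kPa: dP = 4.45 kPa


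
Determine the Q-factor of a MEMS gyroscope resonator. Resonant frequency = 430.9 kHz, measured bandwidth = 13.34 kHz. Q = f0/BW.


Step 1: Q = f0 / bandwidth
Step 2: Q = 430.9 / 13.34
Q = 32.3


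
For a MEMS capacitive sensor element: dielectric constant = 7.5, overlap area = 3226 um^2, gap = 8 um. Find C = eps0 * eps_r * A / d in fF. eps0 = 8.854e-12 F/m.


Step 1: Convert area to m^2: A = 3226e-12 m^2
Step 2: Convert gap to m: d = 8e-6 m
Step 3: C = eps0 * eps_r * A / d
C = 8.854e-12 * 7.5 * 3226e-12 / 8e-6
Step 4: Convert to fF (multiply by 1e15).
C = 26.78 fF


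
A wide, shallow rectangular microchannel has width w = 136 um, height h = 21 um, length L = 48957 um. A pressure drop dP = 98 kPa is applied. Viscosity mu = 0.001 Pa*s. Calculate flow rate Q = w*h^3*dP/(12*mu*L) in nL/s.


Step 1: Convert all dimensions to SI (meters).
w = 136e-6 m, h = 21e-6 m, L = 48957e-6 m, dP = 98e3 Pa
Step 2: Q = w * h^3 * dP / (12 * mu * L)
Q = 136e-6 * (21e-6)^3 * 98e3 / (12 * 0.001 * 48957e-6) = 2.101e-10 m^3/s
Step 3: Convert Q from m^3/s to nL/s (1 m^3 = 1e12 nL, so multiply by 1e12).
Q = 210.1 nL/s


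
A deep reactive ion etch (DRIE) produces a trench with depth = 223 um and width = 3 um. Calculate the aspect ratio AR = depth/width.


Step 1: AR = depth / width
Step 2: AR = 223 / 3
AR = 74.3


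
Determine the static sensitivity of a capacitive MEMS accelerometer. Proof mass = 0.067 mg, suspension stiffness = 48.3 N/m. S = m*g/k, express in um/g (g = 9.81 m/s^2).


Step 1: Convert mass: m = 0.067 mg = 6.70e-08 kg
Step 2: S = m * g / k = 6.70e-08 * 9.81 / 48.3
Step 3: S = 1.36e-08 m/g
Step 4: Convert to um/g: S = 0.014 um/g


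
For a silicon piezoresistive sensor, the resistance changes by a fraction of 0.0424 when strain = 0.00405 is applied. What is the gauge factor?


Step 1: Identify values.
dR/R = 0.0424, strain = 0.00405
Step 2: GF = (dR/R) / strain = 0.0424 / 0.00405
GF = 10.5


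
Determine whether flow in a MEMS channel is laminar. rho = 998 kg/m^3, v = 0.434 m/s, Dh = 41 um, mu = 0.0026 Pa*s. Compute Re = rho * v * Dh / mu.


Step 1: Convert Dh to meters: Dh = 41e-6 m
Step 2: Re = rho * v * Dh / mu
Re = 998 * 0.434 * 41e-6 / 0.0026
Re = 6.83
Since Re = 6.83 is below ~2300, the flow is laminar.


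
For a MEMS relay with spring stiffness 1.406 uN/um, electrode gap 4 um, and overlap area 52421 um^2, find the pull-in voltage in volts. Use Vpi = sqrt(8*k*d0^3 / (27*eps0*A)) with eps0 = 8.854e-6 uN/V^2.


Step 1: Compute numerator: 8 * k * d0^3 = 8 * 1.406 * 4^3 = 719.872
Step 2: Compute denominator: 27 * eps0 * A = 27 * 8.854e-6 * 52421 = 12.531659
Step 3: Vpi = sqrt(719.872 / 12.531659)
Vpi = 7.58 V


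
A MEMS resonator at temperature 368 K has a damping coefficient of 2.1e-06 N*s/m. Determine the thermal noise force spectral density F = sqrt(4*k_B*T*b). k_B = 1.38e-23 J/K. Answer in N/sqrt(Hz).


Step 1: Compute 4 * k_B * T * b
= 4 * 1.38e-23 * 368 * 2.1e-06
= 4.2659e-26 N^2/Hz
Step 2: F_noise = sqrt(4.2659e-26)
F_noise = 2.07e-13 N/sqrt(Hz)


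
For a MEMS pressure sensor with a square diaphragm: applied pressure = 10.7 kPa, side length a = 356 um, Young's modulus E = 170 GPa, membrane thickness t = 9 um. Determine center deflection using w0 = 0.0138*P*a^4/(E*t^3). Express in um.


Step 1: Convert pressure to compatible units (E is in GPa, so P in GPa).
P = 10.7 kPa = 10.7e-6 GPa
Step 2: Compute numerator: 0.0138 * P * a^4.
a^4 = 356^4 = 16062013696
numerator = 0.0138 * 10.7e-6 * 16062013696 = 2.3717e+03
Step 3: Compute denominator: E * t^3 = 170 * 9^3 = 123930
Step 4: w0 = numerator / denominator = 2.3717e+03 / 123930 = 0.0191 um


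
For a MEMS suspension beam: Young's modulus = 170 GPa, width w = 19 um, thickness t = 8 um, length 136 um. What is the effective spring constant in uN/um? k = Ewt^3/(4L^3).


Step 1: Convert E to consistent units (1 GPa = 1000 uN/um^2).
E = 170 GPa = 170000 uN/um^2
Step 2: Compute t^3 = 8^3 = 512
Step 3: Compute L^3 = 136^3 = 2515456
Step 4: k = 170000 * 19 * 512 / (4 * 2515456)
k = 164.3599 uN/um


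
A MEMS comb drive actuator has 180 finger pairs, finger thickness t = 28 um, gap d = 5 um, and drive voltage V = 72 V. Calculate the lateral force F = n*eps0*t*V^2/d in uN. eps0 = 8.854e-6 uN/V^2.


Step 1: Parameters: n=180, eps0=8.854e-6 uN/V^2, t=28 um, V=72 V, d=5 um
Step 2: V^2 = 5184
Step 3: F = 180 * 8.854e-6 * 28 * 5184 / 5
F = 46.266 uN


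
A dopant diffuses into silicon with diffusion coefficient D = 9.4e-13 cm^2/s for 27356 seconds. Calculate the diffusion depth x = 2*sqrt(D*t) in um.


Step 1: Compute D*t = 9.4e-13 * 27356 = 2.571464e-08 cm^2
Step 2: sqrt(D*t) = 1.60358e-04 cm
Step 3: x = 2 * 1.60358e-04 cm = 3.20716e-04 cm
Step 4: Convert to um (1 cm = 1e4 um): x = 3.207 um


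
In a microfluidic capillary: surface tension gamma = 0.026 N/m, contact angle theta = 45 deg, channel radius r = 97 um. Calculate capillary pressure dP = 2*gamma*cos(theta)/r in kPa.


Step 1: cos(45 deg) = 0.7071
Step 2: Convert r to m: r = 97e-6 m
Step 3: dP = 2 * 0.026 * 0.7071 / 97e-6 = 379.1 Pa
Step 4: Convert Pa to kPa (divide by 1000).
dP = 0.38 kPa


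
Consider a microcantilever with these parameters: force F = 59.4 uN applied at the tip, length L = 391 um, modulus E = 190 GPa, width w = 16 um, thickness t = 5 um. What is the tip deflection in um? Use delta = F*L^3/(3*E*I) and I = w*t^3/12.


Step 1: Calculate the second moment of area.
I = w * t^3 / 12 = 16 * 5^3 / 12 = 166.6667 um^4
Step 2: Convert E to consistent units (1 GPa = 1000 uN/um^2).
E = 190 GPa = 190000 uN/um^2
Step 3: Calculate tip deflection.
delta = F * L^3 / (3 * E * I)
delta = 59.4 * 391^3 / (3 * 190000 * 166.6667)
delta = 37.376 um


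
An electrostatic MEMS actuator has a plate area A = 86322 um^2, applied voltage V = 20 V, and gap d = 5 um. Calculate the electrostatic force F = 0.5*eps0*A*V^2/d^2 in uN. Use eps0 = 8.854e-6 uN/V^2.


Step 1: Identify parameters.
eps0 = 8.854e-6 uN/V^2, A = 86322 um^2, V = 20 V, d = 5 um
Step 2: Compute V^2 = 20^2 = 400
Step 3: Compute d^2 = 5^2 = 25
Step 4: F = 0.5 * 8.854e-6 * 86322 * 400 / 25
F = 6.114 uN


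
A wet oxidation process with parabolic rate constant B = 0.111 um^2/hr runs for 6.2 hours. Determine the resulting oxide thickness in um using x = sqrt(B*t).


Step 1: Compute B*t = 0.111 * 6.2 = 0.6882
Step 2: x = sqrt(0.6882)
x = 0.83 um


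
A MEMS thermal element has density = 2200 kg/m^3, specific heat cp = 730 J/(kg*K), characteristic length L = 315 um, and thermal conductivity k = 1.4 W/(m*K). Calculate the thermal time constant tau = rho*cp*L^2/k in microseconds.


Step 1: Convert L to m: L = 315e-6 m
Step 2: L^2 = (315e-6)^2 = 9.9225e-08 m^2
Step 3: tau = 2200 * 730 * 9.9225e-08 / 1.4 = 1.1382525e-01 s
Step 4: Convert to microseconds (multiply by 1e6).
tau = 113825.25 us


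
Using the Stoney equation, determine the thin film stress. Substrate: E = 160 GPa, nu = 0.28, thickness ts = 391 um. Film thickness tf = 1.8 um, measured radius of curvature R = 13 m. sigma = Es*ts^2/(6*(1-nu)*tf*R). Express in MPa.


Step 1: Compute numerator: Es * ts^2 = 160 * 391^2 = 24460960 (GPa*um^2)
Step 2: Compute denominator (R in um): 6*(1-nu)*tf*R = 6*0.72*1.8*13e6 = 101088000.0 (um^2)
Step 3: sigma (GPa) = 24460960 / 101088000.0 = 2.41977e-01 GPa
Step 4: Convert to MPa (x1000): sigma = 242.0 MPa


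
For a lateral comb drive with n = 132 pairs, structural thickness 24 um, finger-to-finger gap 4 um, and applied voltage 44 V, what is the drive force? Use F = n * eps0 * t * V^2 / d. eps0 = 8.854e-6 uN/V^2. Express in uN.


Step 1: Parameters: n=132, eps0=8.854e-6 uN/V^2, t=24 um, V=44 V, d=4 um
Step 2: V^2 = 1936
Step 3: F = 132 * 8.854e-6 * 24 * 1936 / 4
F = 13.576 uN


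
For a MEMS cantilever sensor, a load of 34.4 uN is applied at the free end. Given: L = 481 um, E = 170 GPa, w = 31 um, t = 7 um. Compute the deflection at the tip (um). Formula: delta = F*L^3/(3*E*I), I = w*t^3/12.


Step 1: Calculate the second moment of area.
I = w * t^3 / 12 = 31 * 7^3 / 12 = 886.0833 um^4
Step 2: Convert E to consistent units (1 GPa = 1000 uN/um^2).
E = 170 GPa = 170000 uN/um^2
Step 3: Calculate tip deflection.
delta = F * L^3 / (3 * E * I)
delta = 34.4 * 481^3 / (3 * 170000 * 886.0833)
delta = 8.4713 um


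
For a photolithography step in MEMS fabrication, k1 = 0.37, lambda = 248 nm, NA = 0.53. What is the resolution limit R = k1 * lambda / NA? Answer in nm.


Step 1: Identify values: k1 = 0.37, lambda = 248 nm, NA = 0.53
Step 2: R = k1 * lambda / NA
R = 0.37 * 248 / 0.53
R = 173.1 nm


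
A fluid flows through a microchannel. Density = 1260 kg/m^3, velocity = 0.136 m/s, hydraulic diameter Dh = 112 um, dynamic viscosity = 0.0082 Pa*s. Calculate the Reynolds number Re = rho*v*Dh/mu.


Step 1: Convert Dh to meters: Dh = 112e-6 m
Step 2: Re = rho * v * Dh / mu
Re = 1260 * 0.136 * 112e-6 / 0.0082
Re = 2.341


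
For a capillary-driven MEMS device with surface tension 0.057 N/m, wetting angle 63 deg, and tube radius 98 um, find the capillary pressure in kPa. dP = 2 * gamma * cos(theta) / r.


Step 1: cos(63 deg) = 0.454
Step 2: Convert r to m: r = 98e-6 m
Step 3: dP = 2 * 0.057 * 0.454 / 98e-6 = 528.1 Pa
Step 4: Convert Pa to kPa (divide by 1000).
dP = 0.53 kPa


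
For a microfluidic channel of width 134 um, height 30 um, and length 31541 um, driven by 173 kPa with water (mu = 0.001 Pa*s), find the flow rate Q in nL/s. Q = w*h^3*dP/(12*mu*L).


Step 1: Convert all dimensions to SI (meters).
w = 134e-6 m, h = 30e-6 m, L = 31541e-6 m, dP = 173e3 Pa
Step 2: Q = w * h^3 * dP / (12 * mu * L)
Q = 134e-6 * (30e-6)^3 * 173e3 / (12 * 0.001 * 31541e-6) = 1.6537047e-09 m^3/s
Step 3: Convert Q from m^3/s to nL/s (1 m^3 = 1e12 nL, so multiply by 1e12).
Q = 1653.705 nL/s


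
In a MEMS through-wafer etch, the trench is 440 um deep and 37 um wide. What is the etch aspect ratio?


Step 1: AR = depth / width
Step 2: AR = 440 / 37
AR = 11.9


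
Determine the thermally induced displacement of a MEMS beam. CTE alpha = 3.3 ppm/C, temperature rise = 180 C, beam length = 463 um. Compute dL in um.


Step 1: Convert CTE: alpha = 3.3 ppm/C = 3.3e-6 /C
Step 2: dL = 3.3e-6 * 180 * 463
dL = 0.275 um


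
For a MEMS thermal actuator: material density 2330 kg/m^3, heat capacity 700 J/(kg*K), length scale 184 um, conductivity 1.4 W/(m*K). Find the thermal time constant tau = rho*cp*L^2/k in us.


Step 1: Convert L to m: L = 184e-6 m
Step 2: L^2 = (184e-6)^2 = 3.3856e-08 m^2
Step 3: tau = 2330 * 700 * 3.3856e-08 / 1.4 = 3.944224e-02 s
Step 4: Convert to microseconds (multiply by 1e6).
tau = 39442.24 us


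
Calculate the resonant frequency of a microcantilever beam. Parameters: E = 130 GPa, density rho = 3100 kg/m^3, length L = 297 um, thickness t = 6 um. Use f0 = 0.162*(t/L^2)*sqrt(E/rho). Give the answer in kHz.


Step 1: Convert units to SI.
t_SI = 6e-6 m, L_SI = 297e-6 m
Step 2: Calculate sqrt(E/rho).
sqrt(130e9 / 3100) = 6475.76 m/s
Step 3: Compute f0.
f0 = 0.162 * 6e-6 / (297e-6)^2 * 6475.76 = 71358.2 Hz = 71.36 kHz


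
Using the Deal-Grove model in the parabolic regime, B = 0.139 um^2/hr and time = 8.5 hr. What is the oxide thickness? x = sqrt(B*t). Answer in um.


Step 1: Compute B*t = 0.139 * 8.5 = 1.1815
Step 2: x = sqrt(1.1815)
x = 1.087 um


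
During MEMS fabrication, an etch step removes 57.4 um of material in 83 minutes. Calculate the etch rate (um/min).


Step 1: Etch rate = depth / time
Step 2: rate = 57.4 / 83
rate = 0.692 um/min


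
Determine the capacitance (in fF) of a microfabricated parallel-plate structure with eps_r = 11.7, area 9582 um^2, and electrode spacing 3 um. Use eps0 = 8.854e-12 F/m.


Step 1: Convert area to m^2: A = 9582e-12 m^2
Step 2: Convert gap to m: d = 3e-6 m
Step 3: C = eps0 * eps_r * A / d
C = 8.854e-12 * 11.7 * 9582e-12 / 3e-6
Step 4: Convert to fF (multiply by 1e15).
C = 330.87 fF


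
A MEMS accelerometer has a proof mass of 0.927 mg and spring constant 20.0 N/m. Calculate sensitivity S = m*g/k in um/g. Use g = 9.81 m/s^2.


Step 1: Convert mass: m = 0.927 mg = 9.27e-07 kg
Step 2: S = m * g / k = 9.27e-07 * 9.81 / 20.0
Step 3: S = 4.55e-07 m/g
Step 4: Convert to um/g: S = 0.455 um/g


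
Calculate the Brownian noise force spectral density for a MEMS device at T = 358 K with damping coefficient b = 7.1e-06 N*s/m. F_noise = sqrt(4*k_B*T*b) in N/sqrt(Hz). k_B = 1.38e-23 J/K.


Step 1: Compute 4 * k_B * T * b
= 4 * 1.38e-23 * 358 * 7.1e-06
= 1.4031e-25 N^2/Hz
Step 2: F_noise = sqrt(1.4031e-25)
F_noise = 3.75e-13 N/sqrt(Hz)


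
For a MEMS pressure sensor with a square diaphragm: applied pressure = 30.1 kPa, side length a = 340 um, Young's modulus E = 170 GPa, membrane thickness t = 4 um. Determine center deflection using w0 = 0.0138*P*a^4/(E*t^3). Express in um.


Step 1: Convert pressure to compatible units (E is in GPa, so P in GPa).
P = 30.1 kPa = 30.1e-6 GPa
Step 2: Compute numerator: 0.0138 * P * a^4.
a^4 = 340^4 = 13363360000
numerator = 0.0138 * 30.1e-6 * 13363360000 = 5.55087e+03
Step 3: Compute denominator: E * t^3 = 170 * 4^3 = 10880
Step 4: w0 = numerator / denominator = 5.55087e+03 / 10880 = 0.5102 um
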